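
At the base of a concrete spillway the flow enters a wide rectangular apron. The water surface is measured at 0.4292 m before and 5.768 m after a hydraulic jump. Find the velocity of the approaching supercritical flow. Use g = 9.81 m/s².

V₁ = 20.21 m/s

For a rectangular channel the momentum equation gives q² = ½·g·y₁·y₂·(y₁ + y₂) = ½×9.81×0.4292×5.768×6.197 = 75.25.
q = √75.25 = 8.675 m²/s.
V₁ = q/y₁ = 8.675/0.4292 = 20.21 m/s.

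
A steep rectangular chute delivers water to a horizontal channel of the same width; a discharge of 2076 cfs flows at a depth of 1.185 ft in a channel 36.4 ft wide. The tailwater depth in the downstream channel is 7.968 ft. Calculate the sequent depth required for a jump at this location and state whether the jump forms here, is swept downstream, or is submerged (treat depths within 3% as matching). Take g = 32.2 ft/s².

q = Q/b = 2076/36.4 = 57.03 ft²/s; V₁ = q/y₁ = 48.13 ft/s. Fr₁ = V₁/√(g·y₁) = 7.791.
By Bélanger, y₂/y₁ = ½[√(1 + 8Fr₁²) − 1] = ½[√486.66 − 1] = 10.53.
y₂ = 10.53 × 1.185 = 12.48 ft.
Tailwater y_tw = 7.968 ft: y_tw < y₂, so the jump is swept downstream.

y₂ = 12.48 ft; the jump is swept downstream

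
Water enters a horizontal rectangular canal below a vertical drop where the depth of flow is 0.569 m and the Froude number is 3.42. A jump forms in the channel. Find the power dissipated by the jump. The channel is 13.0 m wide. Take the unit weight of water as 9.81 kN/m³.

Fr₁ = 3.42 (given).
Bélanger equation: y₂/y₁ = ½[√(1 + 8Fr₁²) − 1] = ½[√94.57 − 1] = 4.36.
y₂ = 4.36 × 0.569 = 2.48 m.
V₁ = Fr₁·√(g·y₁) = 3.42×√(9.81×0.569) = 8.08 m/s; q = V₁·y₁ = 4.60 m²/s. V₂ = q/y₂ = 4.60/2.48 = 1.85 m/s. E₁ = y₁ + V₁²/2g = 3.90 m; E₂ = y₂ + V₂²/2g = 2.66 m. ΔE = E₁ − E₂ = 1.24 m.
Q = q·b = 4.60 × 13.0 = 59.8 m³/s. P = γ·Q·ΔE = 9.81 × 59.8 × 1.24 = 727 kW.

P = 727 kW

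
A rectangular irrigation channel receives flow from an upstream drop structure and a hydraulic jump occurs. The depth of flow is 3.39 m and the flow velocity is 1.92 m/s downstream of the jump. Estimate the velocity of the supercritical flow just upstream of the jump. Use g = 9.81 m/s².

Fr₂ = V₂/√(g·y₂) = 1.92/√(9.81×3.39) = 0.333.
Since the conjugate-depth ratio holds either way, y₁/y₂ = ½[√(1 + 8Fr₂²) − 1] = ½[√1.887 − 1] = 0.187.
y₁ = 0.187 × 3.39 = 0.633 m.
V₁ = q/y₁ = 6.51/0.633 = 10.3 m/s.

V₁ = 10.3 m/s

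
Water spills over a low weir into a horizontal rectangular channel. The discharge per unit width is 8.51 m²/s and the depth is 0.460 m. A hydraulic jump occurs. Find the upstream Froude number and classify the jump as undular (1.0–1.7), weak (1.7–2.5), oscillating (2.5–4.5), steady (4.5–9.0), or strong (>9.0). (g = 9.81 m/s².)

V₁ = q/y₁ = 8.51/0.460 = 18.5 m/s. Fr₁ = V₁/√(g·y₁) = 18.5/√(9.81×0.460) = 8.71.
Fr₁ = 8.71 lies in the steady range.

Fr₁ = 8.71; steady jump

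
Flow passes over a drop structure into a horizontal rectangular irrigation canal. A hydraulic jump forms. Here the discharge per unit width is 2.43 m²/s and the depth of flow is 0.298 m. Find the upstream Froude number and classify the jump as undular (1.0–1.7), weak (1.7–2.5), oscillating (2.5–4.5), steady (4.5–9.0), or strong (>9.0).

Fr₁ = 4.77; steady jump

V₁ = q/y₁ = 2.43/0.298 = 8.15 m/s. Fr₁ = V₁/√(g·y₁) = 8.15/√(9.81×0.298) = 4.77.
Fr₁ = 4.77 lies in the steady range.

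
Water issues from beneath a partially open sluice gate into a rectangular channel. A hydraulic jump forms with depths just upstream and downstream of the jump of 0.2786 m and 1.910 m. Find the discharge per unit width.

For a rectangular channel the momentum equation gives q² = ½·g·y₁·y₂·(y₁ + y₂) = ½×9.81×0.2786×1.910×2.189 = 5.712.
q = √5.712 = 2.390 m²/s.

q = 2.390 m²/s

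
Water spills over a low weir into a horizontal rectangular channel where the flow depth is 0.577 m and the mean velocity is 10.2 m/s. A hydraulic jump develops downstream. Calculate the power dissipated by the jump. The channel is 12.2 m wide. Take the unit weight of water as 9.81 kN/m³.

Fr₁ = V₁/√(g·y₁) = 10.2/√(9.81×0.577) = 4.29.
By Bélanger, y₂/y₁ = ½[√(1 + 8Fr₁²) − 1] = ½[√148.0 − 1] = 5.58.
y₂ = 5.58 × 0.577 = 3.22 m.
Head loss: ΔE = (y₂ − y₁)³/(4y₁y₂) = (3.22 − 0.577)³/(4×0.577×3.22) = 18.5/7.44 = 2.49 m.
q = V₁·y₁ = 10.2 × 0.577 = 5.89 m²/s. Q = q·b = 5.89 × 12.2 = 71.8 m³/s. P = γ·Q·ΔE = 9.81 × 71.8 × 2.49 = 1752 kW.

P = 1752 kW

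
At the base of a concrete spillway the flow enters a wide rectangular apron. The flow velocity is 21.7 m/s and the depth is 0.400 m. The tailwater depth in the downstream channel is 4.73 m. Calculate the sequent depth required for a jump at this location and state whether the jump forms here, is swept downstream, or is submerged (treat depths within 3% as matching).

Fr₁ = V₁/√(g·y₁) = 21.7/√(9.81×0.400) = 11.0.
By Bélanger, y₂/y₁ = ½[√(1 + 8Fr₁²) − 1] = ½[√961.0 − 1] = 15.0.
y₂ = 15.0 × 0.400 = 6.00 m.
Tailwater y_tw = 4.73 m: y_tw < y₂, so the jump is swept downstream.

y₂ = 6.00 m; the jump is swept downstream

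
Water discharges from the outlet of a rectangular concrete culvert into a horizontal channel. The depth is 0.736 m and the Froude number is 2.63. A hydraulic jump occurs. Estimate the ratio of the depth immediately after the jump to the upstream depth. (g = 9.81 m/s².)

y₂/y₁ = 3.25

Fr₁ = 2.63 (given).
Bélanger equation: y₂/y₁ = ½[√(1 + 8Fr₁²) − 1] = ½[√56.34 − 1] = 3.25.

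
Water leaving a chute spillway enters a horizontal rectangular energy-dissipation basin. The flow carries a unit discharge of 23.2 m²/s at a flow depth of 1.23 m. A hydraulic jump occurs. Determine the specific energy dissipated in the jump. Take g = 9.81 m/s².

V₁ = q/y₁ = 23.2/1.23 = 18.9 m/s. Fr₁ = V₁/√(g·y₁) = 18.9/√(9.81×1.23) = 5.43.
Bélanger equation: y₂/y₁ = ½[√(1 + 8Fr₁²) − 1] = ½[√236.9 − 1] = 7.20.
y₂ = 7.20 × 1.23 = 8.85 m.
V₂ = q/y₂ = 23.2/8.85 = 2.62 m/s. E₁ = y₁ + V₁²/2g = 19.4 m; E₂ = y₂ + V₂²/2g = 9.20 m. ΔE = E₁ − E₂ = 10.2 m.

ΔE = 10.2 m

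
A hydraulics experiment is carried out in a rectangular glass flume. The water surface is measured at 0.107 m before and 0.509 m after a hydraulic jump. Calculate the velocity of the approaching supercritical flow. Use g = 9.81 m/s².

V₁ = 3.79 m/s

For a rectangular channel the momentum equation gives q² = ½·g·y₁·y₂·(y₁ + y₂) = ½×9.81×0.107×0.509×0.616 = 0.165.
q = √0.165 = 0.406 m²/s.
V₁ = q/y₁ = 0.406/0.107 = 3.79 m/s.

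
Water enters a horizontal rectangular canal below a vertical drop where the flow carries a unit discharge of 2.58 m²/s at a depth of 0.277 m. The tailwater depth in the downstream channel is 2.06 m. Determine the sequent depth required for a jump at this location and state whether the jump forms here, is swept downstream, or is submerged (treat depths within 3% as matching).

y₂ = 2.08 m; the jump forms here

V₁ = q/y₁ = 2.58/0.277 = 9.31 m/s. Fr₁ = V₁/√(g·y₁) = 9.31/√(9.81×0.277) = 5.65.
From the momentum equation for a rectangular channel, y₂/y₁ = ½[√(1 + 8Fr₁²) − 1] = ½[√256.4 − 1] = 7.51.
y₂ = 7.51 × 0.277 = 2.08 m.
Tailwater y_tw = 2.06 m: y_tw ≈ y₂, so the jump forms here.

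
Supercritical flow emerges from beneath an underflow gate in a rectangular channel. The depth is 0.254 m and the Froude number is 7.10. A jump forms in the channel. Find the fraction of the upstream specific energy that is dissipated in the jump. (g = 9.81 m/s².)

Fr₁ = 7.10 (given).
By Bélanger, y₂/y₁ = ½[√(1 + 8Fr₁²) − 1] = ½[√404.3 − 1] = 9.55.
y₂ = 9.55 × 0.254 = 2.43 m.
E₁ = y₁(1 + Fr₁²/2) = 0.254×(1 + 7.10²/2) = 6.66 m. ΔE = (y₂ − y₁)³/(4y₁y₂) = 4.16 m. ΔE/E₁ = 4.16/6.66 = 0.625.

ΔE/E₁ = 0.625 (62.5%)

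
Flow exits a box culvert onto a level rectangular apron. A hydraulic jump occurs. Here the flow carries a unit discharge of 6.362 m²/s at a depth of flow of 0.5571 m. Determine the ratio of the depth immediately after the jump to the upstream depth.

y₂/y₁ = 6.426

V₁ = q/y₁ = 6.362/0.5571 = 11.42 m/s. Fr₁ = V₁/√(g·y₁) = 11.42/√(9.81×0.5571) = 4.885.
From the momentum equation for a rectangular channel, y₂/y₁ = ½[√(1 + 8Fr₁²) − 1] = ½[√191.90 − 1] = 6.426.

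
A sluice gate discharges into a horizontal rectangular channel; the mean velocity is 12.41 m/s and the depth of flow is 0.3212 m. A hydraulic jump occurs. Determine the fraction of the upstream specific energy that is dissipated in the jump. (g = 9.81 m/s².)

Fr₁ = V₁/√(g·y₁) = 12.41/√(9.81×0.3212) = 6.991.
Bélanger equation: y₂/y₁ = ½[√(1 + 8Fr₁²) − 1] = ½[√392.01 − 1] = 9.400.
y₂ = 9.400 × 0.3212 = 3.019 m.
E₁ = y₁ + V₁²/2g = 8.171 m. ΔE = (y₂ − y₁)³/(4y₁y₂) = 5.063 m. ΔE/E₁ = 5.063/8.171 = 0.620.

ΔE/E₁ = 0.620 (62.0%)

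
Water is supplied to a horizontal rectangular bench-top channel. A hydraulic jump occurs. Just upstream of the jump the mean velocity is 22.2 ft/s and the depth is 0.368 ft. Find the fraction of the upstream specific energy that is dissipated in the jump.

Fr₁ = V₁/√(g·y₁) = 22.2/√(32.2×0.368) = 6.45.
From the momentum equation for a rectangular channel, y₂/y₁ = ½[√(1 + 8Fr₁²) − 1] = ½[√333.7 − 1] = 8.63.
y₂ = 8.63 × 0.368 = 3.18 ft.
E₁ = y₁ + V₁²/2g = 8.02 ft. ΔE = (y₂ − y₁)³/(4y₁y₂) = 4.74 ft. ΔE/E₁ = 4.74/8.02 = 0.591.

ΔE/E₁ = 0.591 (59.1%)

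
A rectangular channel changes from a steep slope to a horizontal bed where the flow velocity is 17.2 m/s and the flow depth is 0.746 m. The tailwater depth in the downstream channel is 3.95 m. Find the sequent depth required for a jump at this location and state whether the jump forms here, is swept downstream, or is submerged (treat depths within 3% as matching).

y₂ = 6.35 m; the jump is swept downstream

Fr₁ = V₁/√(g·y₁) = 17.2/√(9.81×0.746) = 6.36.
Conjugate-depth relation: y₂/y₁ = ½[√(1 + 8Fr₁²) − 1] = ½[√324.4 − 1] = 8.51.
y₂ = 8.51 × 0.746 = 6.35 m.
Tailwater y_tw = 3.95 m: y_tw < y₂, so the jump is swept downstream.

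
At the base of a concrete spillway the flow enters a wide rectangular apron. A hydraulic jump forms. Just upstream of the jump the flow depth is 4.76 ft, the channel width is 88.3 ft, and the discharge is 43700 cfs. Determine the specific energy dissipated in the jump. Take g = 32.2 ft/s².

q = Q/b = 43700/88.3 = 495 ft²/s; V₁ = q/y₁ = 104 ft/s. Fr₁ = V₁/√(g·y₁) = 8.40.
Conjugate-depth relation: y₂/y₁ = ½[√(1 + 8Fr₁²) − 1] = ½[√565.2 − 1] = 11.4.
y₂ = 11.4 × 4.76 = 54.2 ft.
V₂ = q/y₂ = 495/54.2 = 9.13 ft/s. E₁ = y₁ + V₁²/2g = 173 ft; E₂ = y₂ + V₂²/2g = 55.5 ft. ΔE = E₁ − E₂ = 117 ft.

ΔE = 117 ft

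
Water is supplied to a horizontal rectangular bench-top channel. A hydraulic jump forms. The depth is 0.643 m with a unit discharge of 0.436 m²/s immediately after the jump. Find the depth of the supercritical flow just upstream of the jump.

y₁ = 0.0830 m

V₂ = q/y₂ = 0.436/0.643 = 0.678 m/s; Fr₂ = V₂/√(g·y₂) = 0.270.
The Bélanger relation is symmetric: y₁/y₂ = ½[√(1 + 8Fr₂²) − 1] = ½[√1.583 − 1] = 0.129.
y₁ = 0.129 × 0.643 = 0.0830 m.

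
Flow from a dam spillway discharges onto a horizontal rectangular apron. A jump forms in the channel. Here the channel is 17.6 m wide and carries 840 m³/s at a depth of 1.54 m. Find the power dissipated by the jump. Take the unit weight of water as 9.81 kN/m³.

P = 275734 kW

q = Q/b = 840/17.6 = 47.7 m²/s; V₁ = q/y₁ = 31.0 m/s. Fr₁ = V₁/√(g·y₁) = 7.97.
Bélanger equation: y₂/y₁ = ½[√(1 + 8Fr₁²) − 1] = ½[√509.6 − 1] = 10.8.
y₂ = 10.8 × 1.54 = 16.6 m.
Head loss: ΔE = (y₂ − y₁)³/(4y₁y₂) = (16.6 − 1.54)³/(4×1.54×16.6) = 3424/102 = 33.5 m.
P = γ·Q·ΔE = 9.81 × 840 × 33.5 = 275734 kW.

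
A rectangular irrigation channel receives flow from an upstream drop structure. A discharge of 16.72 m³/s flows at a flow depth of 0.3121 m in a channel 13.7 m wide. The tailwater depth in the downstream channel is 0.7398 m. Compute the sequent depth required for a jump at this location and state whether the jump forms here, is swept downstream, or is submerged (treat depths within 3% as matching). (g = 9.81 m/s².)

y₂ = 0.8426 m; the jump is swept downstream

q = Q/b = 16.72/13.7 = 1.220 m²/s; V₁ = q/y₁ = 3.910 m/s. Fr₁ = V₁/√(g·y₁) = 2.235.
Bélanger equation: y₂/y₁ = ½[√(1 + 8Fr₁²) − 1] = ½[√40.955 − 1] = 2.700.
y₂ = 2.700 × 0.3121 = 0.8426 m.
Tailwater y_tw = 0.7398 m: y_tw < y₂, so the jump is swept downstream.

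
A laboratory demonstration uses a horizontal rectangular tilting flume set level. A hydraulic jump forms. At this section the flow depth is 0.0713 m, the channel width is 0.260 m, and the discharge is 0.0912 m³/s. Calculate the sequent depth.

y₂ = 0.559 m

q = Q/b = 0.0912/0.260 = 0.351 m²/s; V₁ = q/y₁ = 4.92 m/s. Fr₁ = V₁/√(g·y₁) = 5.88.
By Bélanger, y₂/y₁ = ½[√(1 + 8Fr₁²) − 1] = ½[√277.8 − 1] = 7.83.
y₂ = 7.83 × 0.0713 = 0.559 m.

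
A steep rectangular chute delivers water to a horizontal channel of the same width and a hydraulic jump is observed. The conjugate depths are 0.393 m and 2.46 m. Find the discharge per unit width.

q = 3.68 m²/s

For a rectangular channel the momentum equation gives q² = ½·g·y₁·y₂·(y₁ + y₂) = ½×9.81×0.393×2.46×2.85 = 13.5.
q = √13.5 = 3.68 m²/s.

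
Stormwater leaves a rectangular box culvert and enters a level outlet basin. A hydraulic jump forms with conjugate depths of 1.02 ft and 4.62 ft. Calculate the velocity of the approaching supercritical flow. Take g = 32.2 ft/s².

V₁ = 20.3 ft/s

For a rectangular channel the momentum equation gives q² = ½·g·y₁·y₂·(y₁ + y₂) = ½×32.2×1.02×4.62×5.64 = 428.
q = √428 = 20.7 ft²/s.
V₁ = q/y₁ = 20.7/1.02 = 20.3 ft/s.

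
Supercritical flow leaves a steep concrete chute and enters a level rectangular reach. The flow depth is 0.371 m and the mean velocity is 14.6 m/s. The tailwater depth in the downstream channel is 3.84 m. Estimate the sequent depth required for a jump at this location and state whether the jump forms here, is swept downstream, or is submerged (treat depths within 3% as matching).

y₂ = 3.83 m; the jump forms here

Fr₁ = V₁/√(g·y₁) = 14.6/√(9.81×0.371) = 7.65.
Bélanger equation: y₂/y₁ = ½[√(1 + 8Fr₁²) − 1] = ½[√469.5 − 1] = 10.3.
y₂ = 10.3 × 0.371 = 3.83 m.
Tailwater y_tw = 3.84 m: y_tw ≈ y₂, so the jump forms here.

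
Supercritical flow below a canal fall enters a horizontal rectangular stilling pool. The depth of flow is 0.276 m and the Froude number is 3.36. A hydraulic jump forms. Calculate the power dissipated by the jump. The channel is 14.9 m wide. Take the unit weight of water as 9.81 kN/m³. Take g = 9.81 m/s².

Fr₁ = 3.36 (given).
Conjugate-depth relation: y₂/y₁ = ½[√(1 + 8Fr₁²) − 1] = ½[√91.32 − 1] = 4.28.
y₂ = 4.28 × 0.276 = 1.18 m.
V₁ = Fr₁·√(g·y₁) = 3.36×√(9.81×0.276) = 5.53 m/s; q = V₁·y₁ = 1.53 m²/s. V₂ = q/y₂ = 1.53/1.18 = 1.29 m/s. E₁ = y₁ + V₁²/2g = 1.83 m; E₂ = y₂ + V₂²/2g = 1.27 m. ΔE = E₁ − E₂ = 0.568 m.
Q = q·b = 1.53 × 14.9 = 22.7 m³/s. P = γ·Q·ΔE = 9.81 × 22.7 × 0.568 = 127 kW.

P = 127 kW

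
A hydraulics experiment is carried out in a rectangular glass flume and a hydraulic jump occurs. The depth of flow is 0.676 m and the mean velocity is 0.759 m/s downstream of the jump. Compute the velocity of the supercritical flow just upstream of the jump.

Fr₂ = V₂/√(g·y₂) = 0.759/√(9.81×0.676) = 0.295.
Since the conjugate-depth ratio holds either way, y₁/y₂ = ½[√(1 + 8Fr₂²) − 1] = ½[√1.695 − 1] = 0.151.
y₁ = 0.151 × 0.676 = 0.102 m.
V₁ = q/y₁ = 0.513/0.102 = 5.03 m/s.

V₁ = 5.03 m/s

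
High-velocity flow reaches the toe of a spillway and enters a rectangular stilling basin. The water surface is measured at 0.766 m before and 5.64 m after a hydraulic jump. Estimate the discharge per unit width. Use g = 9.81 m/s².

For a rectangular channel the momentum equation gives q² = ½·g·y₁·y₂·(y₁ + y₂) = ½×9.81×0.766×5.64×6.41 = 136.
q = √136 = 11.7 m²/s.

q = 11.7 m²/s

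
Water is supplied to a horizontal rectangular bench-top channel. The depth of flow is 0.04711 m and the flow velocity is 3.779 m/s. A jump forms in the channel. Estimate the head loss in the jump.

ΔE = 0.4141 m

Fr₁ = V₁/√(g·y₁) = 3.779/√(9.81×0.04711) = 5.559.
Bélanger equation: y₂/y₁ = ½[√(1 + 8Fr₁²) − 1] = ½[√248.21 − 1] = 7.377.
y₂ = 7.377 × 0.04711 = 0.3475 m.
q = V₁·y₁ = 3.779 × 0.04711 = 0.1780 m²/s. V₂ = q/y₂ = 0.1780/0.3475 = 0.5122 m/s. E₁ = y₁ + V₁²/2g = 0.7750 m; E₂ = y₂ + V₂²/2g = 0.3609 m. ΔE = E₁ − E₂ = 0.4141 m.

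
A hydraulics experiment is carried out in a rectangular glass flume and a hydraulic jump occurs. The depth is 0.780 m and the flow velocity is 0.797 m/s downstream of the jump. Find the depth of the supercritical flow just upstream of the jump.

Fr₂ = V₂/√(g·y₂) = 0.797/√(9.81×0.780) = 0.288.
The Bélanger relation is symmetric: y₁/y₂ = ½[√(1 + 8Fr₂²) − 1] = ½[√1.664 − 1] = 0.145.
y₁ = 0.145 × 0.780 = 0.113 m.

y₁ = 0.113 m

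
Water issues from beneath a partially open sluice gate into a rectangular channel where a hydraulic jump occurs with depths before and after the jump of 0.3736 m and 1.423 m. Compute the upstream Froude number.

For a rectangular channel the momentum equation gives q² = ½·g·y₁·y₂·(y₁ + y₂) = ½×9.81×0.3736×1.423×1.797 = 4.685.
q = √4.685 = 2.164 m²/s.
V₁ = q/y₁ = 5.794 m/s; Fr₁ = V₁/√(g·y₁) = 3.026.

Fr₁ = 3.026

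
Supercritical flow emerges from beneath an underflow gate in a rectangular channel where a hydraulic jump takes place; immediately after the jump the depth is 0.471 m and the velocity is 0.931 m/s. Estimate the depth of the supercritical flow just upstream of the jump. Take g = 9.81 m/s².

y₁ = 0.137 m

Fr₂ = V₂/√(g·y₂) = 0.931/√(9.81×0.471) = 0.433.
Applying the sequent-depth relation in reverse, y₁/y₂ = ½[√(1 + 8Fr₂²) − 1] = ½[√2.501 − 1] = 0.291.
y₁ = 0.291 × 0.471 = 0.137 m.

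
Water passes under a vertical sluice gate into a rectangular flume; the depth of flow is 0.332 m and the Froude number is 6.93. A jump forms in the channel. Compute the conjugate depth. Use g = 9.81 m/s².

y₂ = 3.09 m

Fr₁ = 6.93 (given).
Sequent-depth ratio: y₂/y₁ = ½[√(1 + 8Fr₁²) − 1] = ½[√385.2 − 1] = 9.31.
y₂ = 9.31 × 0.332 = 3.09 m.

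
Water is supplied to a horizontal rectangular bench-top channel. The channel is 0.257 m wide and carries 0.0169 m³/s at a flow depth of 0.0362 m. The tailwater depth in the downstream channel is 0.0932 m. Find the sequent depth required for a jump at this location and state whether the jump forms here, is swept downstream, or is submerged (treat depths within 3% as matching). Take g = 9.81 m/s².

q = Q/b = 0.0169/0.257 = 0.0658 m²/s; V₁ = q/y₁ = 1.82 m/s. Fr₁ = V₁/√(g·y₁) = 3.05.
Conjugate-depth relation: y₂/y₁ = ½[√(1 + 8Fr₁²) − 1] = ½[√75.34 − 1] = 3.84.
y₂ = 3.84 × 0.0362 = 0.139 m.
Tailwater y_tw = 0.0932 m: y_tw < y₂, so the jump is swept downstream.

y₂ = 0.139 m; the jump is swept downstream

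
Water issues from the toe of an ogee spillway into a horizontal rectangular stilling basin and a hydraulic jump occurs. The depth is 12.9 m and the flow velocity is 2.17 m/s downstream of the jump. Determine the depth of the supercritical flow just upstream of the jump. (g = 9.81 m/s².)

Fr₂ = V₂/√(g·y₂) = 2.17/√(9.81×12.9) = 0.193.
Applying the sequent-depth relation in reverse, y₁/y₂ = ½[√(1 + 8Fr₂²) − 1] = ½[√1.298 − 1] = 0.0696.
y₁ = 0.0696 × 12.9 = 0.898 m.

y₁ = 0.898 m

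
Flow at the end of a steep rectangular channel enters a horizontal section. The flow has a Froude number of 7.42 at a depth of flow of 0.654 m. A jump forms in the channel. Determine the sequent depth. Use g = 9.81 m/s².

Fr₁ = 7.42 (given).
Bélanger equation: y₂/y₁ = ½[√(1 + 8Fr₁²) − 1] = ½[√441.5 − 1] = 10.0.
y₂ = 10.0 × 0.654 = 6.54 m.

y₂ = 6.54 m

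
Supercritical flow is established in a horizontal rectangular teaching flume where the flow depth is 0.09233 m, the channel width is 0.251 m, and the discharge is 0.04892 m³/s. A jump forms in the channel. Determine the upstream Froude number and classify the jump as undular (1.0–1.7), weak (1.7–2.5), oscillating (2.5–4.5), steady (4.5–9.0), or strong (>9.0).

Fr₁ = 2.218; weak jump

q = Q/b = 0.04892/0.251 = 0.1949 m²/s; V₁ = q/y₁ = 2.111 m/s. Fr₁ = V₁/√(g·y₁) = 2.218.
Fr₁ = 2.218 lies in the weak range.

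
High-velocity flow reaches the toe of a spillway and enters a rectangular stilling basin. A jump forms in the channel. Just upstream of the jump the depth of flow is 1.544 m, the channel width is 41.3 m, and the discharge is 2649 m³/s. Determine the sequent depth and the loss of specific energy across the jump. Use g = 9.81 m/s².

y₂ = 22.55 m; ΔE = 66.54 m

q = Q/b = 2649/41.3 = 64.14 m²/s; V₁ = q/y₁ = 41.54 m/s. Fr₁ = V₁/√(g·y₁) = 10.67.
By Bélanger, y₂/y₁ = ½[√(1 + 8Fr₁²) − 1] = ½[√912.47 − 1] = 14.60.
y₂ = 14.60 × 1.544 = 22.55 m.
V₂ = q/y₂ = 64.14/22.55 = 2.845 m/s. E₁ = y₁ + V₁²/2g = 89.50 m; E₂ = y₂ + V₂²/2g = 22.96 m. ΔE = E₁ − E₂ = 66.54 m.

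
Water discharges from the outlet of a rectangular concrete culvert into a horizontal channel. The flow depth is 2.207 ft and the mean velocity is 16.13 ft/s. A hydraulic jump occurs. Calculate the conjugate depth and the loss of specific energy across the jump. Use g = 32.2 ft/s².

y₂ = 4.970 ft; ΔE = 0.4806 ft

Fr₁ = V₁/√(g·y₁) = 16.13/√(32.2×2.207) = 1.913.
Sequent-depth ratio: y₂/y₁ = ½[√(1 + 8Fr₁²) − 1] = ½[√30.289 − 1] = 2.252.
y₂ = 2.252 × 2.207 = 4.970 ft.
Head loss: ΔE = (y₂ − y₁)³/(4y₁y₂) = (4.970 − 2.207)³/(4×2.207×4.970) = 21.08/43.87 = 0.4806 ft.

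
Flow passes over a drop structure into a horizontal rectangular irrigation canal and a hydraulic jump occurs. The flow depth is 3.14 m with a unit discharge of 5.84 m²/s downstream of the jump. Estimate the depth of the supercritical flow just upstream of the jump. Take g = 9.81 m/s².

V₂ = q/y₂ = 5.84/3.14 = 1.86 m/s; Fr₂ = V₂/√(g·y₂) = 0.335.
Since the conjugate-depth ratio holds either way, y₁/y₂ = ½[√(1 + 8Fr₂²) − 1] = ½[√1.898 − 1] = 0.189.
y₁ = 0.189 × 3.14 = 0.593 m.

y₁ = 0.593 m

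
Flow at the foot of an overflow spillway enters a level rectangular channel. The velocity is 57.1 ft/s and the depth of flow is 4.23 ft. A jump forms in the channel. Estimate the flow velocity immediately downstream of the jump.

Fr₁ = V₁/√(g·y₁) = 57.1/√(32.2×4.23) = 4.89.
By Bélanger, y₂/y₁ = ½[√(1 + 8Fr₁²) − 1] = ½[√192.5 − 1] = 6.44.
y₂ = 6.44 × 4.23 = 27.2 ft.
q = V₁·y₁ = 57.1 × 4.23 = 242 ft²/s.
V₂ = q/y₂ = 242/27.2 = 8.87 ft/s.

V₂ = 8.87 ft/s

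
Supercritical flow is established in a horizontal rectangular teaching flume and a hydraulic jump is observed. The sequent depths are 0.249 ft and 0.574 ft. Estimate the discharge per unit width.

q = 1.38 ft²/s

For a rectangular channel the momentum equation gives q² = ½·g·y₁·y₂·(y₁ + y₂) = ½×32.2×0.249×0.574×0.823 = 1.89.
q = √1.89 = 1.38 ft²/s.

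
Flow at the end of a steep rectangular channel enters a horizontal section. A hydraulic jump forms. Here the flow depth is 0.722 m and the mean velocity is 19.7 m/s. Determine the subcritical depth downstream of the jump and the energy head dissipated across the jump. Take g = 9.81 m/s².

y₂ = 7.21 m; ΔE = 13.1 m

Fr₁ = V₁/√(g·y₁) = 19.7/√(9.81×0.722) = 7.40.
Sequent-depth ratio: y₂/y₁ = ½[√(1 + 8Fr₁²) − 1] = ½[√439.3 − 1] = 9.98.
y₂ = 9.98 × 0.722 = 7.21 m.
Head loss: ΔE = (y₂ − y₁)³/(4y₁y₂) = (7.21 − 0.722)³/(4×0.722×7.21) = 273/20.8 = 13.1 m.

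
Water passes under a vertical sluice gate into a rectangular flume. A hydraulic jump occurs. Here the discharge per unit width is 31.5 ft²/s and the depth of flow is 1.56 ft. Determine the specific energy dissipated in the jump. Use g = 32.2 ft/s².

ΔE = 1.84 ft

V₁ = q/y₁ = 31.5/1.56 = 20.2 ft/s. Fr₁ = V₁/√(g·y₁) = 20.2/√(32.2×1.56) = 2.85.
Bélanger equation: y₂/y₁ = ½[√(1 + 8Fr₁²) − 1] = ½[√65.94 − 1] = 3.56.
y₂ = 3.56 × 1.56 = 5.55 ft.
V₂ = q/y₂ = 31.5/5.55 = 5.67 ft/s. E₁ = y₁ + V₁²/2g = 7.89 ft; E₂ = y₂ + V₂²/2g = 6.05 ft. ΔE = E₁ − E₂ = 1.84 ft.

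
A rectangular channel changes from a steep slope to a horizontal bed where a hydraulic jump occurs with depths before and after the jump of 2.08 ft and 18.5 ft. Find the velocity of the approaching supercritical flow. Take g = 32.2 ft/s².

For a rectangular channel the momentum equation gives q² = ½·g·y₁·y₂·(y₁ + y₂) = ½×32.2×2.08×18.5×20.6 = 12750.
q = √12750 = 113 ft²/s.
V₁ = q/y₁ = 113/2.08 = 54.3 ft/s.

V₁ = 54.3 ft/s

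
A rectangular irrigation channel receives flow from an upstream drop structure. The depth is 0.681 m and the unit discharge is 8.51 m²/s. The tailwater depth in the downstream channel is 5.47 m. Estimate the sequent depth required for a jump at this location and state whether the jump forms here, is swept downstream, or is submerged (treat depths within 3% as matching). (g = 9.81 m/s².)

y₂ = 4.33 m; the jump is submerged

V₁ = q/y₁ = 8.51/0.681 = 12.5 m/s. Fr₁ = V₁/√(g·y₁) = 12.5/√(9.81×0.681) = 4.83.
By Bélanger, y₂/y₁ = ½[√(1 + 8Fr₁²) − 1] = ½[√188.0 − 1] = 6.36.
y₂ = 6.36 × 0.681 = 4.33 m.
Tailwater y_tw = 5.47 m: y_tw > y₂, so the jump is submerged.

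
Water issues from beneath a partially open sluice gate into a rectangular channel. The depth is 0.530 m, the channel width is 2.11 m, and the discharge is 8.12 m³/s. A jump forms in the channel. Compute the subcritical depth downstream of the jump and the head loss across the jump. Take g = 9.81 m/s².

y₂ = 2.14 m; ΔE = 0.915 m

q = Q/b = 8.12/2.11 = 3.85 m²/s; V₁ = q/y₁ = 7.26 m/s. Fr₁ = V₁/√(g·y₁) = 3.18.
By Bélanger, y₂/y₁ = ½[√(1 + 8Fr₁²) − 1] = ½[√82.12 − 1] = 4.03.
y₂ = 4.03 × 0.530 = 2.14 m.
V₂ = q/y₂ = 3.85/2.14 = 1.80 m/s. E₁ = y₁ + V₁²/2g = 3.22 m; E₂ = y₂ + V₂²/2g = 2.30 m. ΔE = E₁ − E₂ = 0.915 m.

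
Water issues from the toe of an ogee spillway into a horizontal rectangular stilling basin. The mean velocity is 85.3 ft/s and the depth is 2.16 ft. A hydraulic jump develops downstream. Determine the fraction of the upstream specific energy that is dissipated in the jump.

Fr₁ = V₁/√(g·y₁) = 85.3/√(32.2×2.16) = 10.2.
By Bélanger, y₂/y₁ = ½[√(1 + 8Fr₁²) − 1] = ½[√837.9 − 1] = 14.0.
y₂ = 14.0 × 2.16 = 30.2 ft.
E₁ = y₁ + V₁²/2g = 115 ft. ΔE = (y₂ − y₁)³/(4y₁y₂) = 84.4 ft. ΔE/E₁ = 84.4/115 = 0.733.

ΔE/E₁ = 0.733 (73.3%)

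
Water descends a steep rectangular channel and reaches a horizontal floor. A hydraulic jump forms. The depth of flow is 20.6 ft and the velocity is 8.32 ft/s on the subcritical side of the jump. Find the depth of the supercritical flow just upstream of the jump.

Fr₂ = V₂/√(g·y₂) = 8.32/√(32.2×20.6) = 0.323.
Applying the sequent-depth relation in reverse, y₁/y₂ = ½[√(1 + 8Fr₂²) − 1] = ½[√1.835 − 1] = 0.177.
y₁ = 0.177 × 20.6 = 3.65 ft.

y₁ = 3.65 ft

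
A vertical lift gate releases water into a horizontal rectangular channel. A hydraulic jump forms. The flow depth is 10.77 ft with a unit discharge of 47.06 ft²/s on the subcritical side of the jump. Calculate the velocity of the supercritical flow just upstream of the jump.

V₂ = q/y₂ = 47.06/10.77 = 4.370 ft/s; Fr₂ = V₂/√(g·y₂) = 0.2346.
Applying the sequent-depth relation in reverse, y₁/y₂ = ½[√(1 + 8Fr₂²) − 1] = ½[√1.4404 − 1] = 0.1001.
y₁ = 0.1001 × 10.77 = 1.078 ft.
V₁ = q/y₁ = 47.06/1.078 = 43.66 ft/s.

V₁ = 43.66 ft/s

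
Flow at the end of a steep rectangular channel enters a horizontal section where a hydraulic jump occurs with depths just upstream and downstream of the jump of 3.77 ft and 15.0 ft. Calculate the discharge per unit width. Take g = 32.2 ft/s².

q = 131 ft²/s

For a rectangular channel the momentum equation gives q² = ½·g·y₁·y₂·(y₁ + y₂) = ½×32.2×3.77×15.0×18.8 = 17089.
q = √17089 = 131 ft²/s.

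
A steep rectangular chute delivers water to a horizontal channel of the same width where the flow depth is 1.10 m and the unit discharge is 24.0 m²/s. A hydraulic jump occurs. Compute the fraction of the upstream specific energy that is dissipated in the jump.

ΔE/E₁ = 0.602 (60.2%)

V₁ = q/y₁ = 24.0/1.10 = 21.8 m/s. Fr₁ = V₁/√(g·y₁) = 21.8/√(9.81×1.10) = 6.64.
By Bélanger, y₂/y₁ = ½[√(1 + 8Fr₁²) − 1] = ½[√353.9 − 1] = 8.91.
y₂ = 8.91 × 1.10 = 9.80 m.
E₁ = y₁ + V₁²/2g = 25.4 m. ΔE = (y₂ − y₁)³/(4y₁y₂) = 15.3 m. ΔE/E₁ = 15.3/25.4 = 0.602.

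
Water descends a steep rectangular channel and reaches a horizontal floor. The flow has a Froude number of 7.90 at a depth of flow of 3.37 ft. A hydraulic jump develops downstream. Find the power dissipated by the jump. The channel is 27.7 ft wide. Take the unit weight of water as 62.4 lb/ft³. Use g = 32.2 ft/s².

P = 62410 hp

Fr₁ = 7.90 (given).
From the momentum equation for a rectangular channel, y₂/y₁ = ½[√(1 + 8Fr₁²) − 1] = ½[√500.3 − 1] = 10.7.
y₂ = 10.7 × 3.37 = 36.0 ft.
Head loss: ΔE = (y₂ − y₁)³/(4y₁y₂) = (36.0 − 3.37)³/(4×3.37×36.0) = 34752/485 = 71.6 ft.
V₁ = Fr₁·√(g·y₁) = 7.90×√(32.2×3.37) = 82.3 ft/s; q = V₁·y₁ = 277 ft²/s. Q = q·b = 277 × 27.7 = 7682 cfs. P = γ·Q·ΔE/550 = 62.4 × 7682 × 71.6 / 550 = 62410 hp.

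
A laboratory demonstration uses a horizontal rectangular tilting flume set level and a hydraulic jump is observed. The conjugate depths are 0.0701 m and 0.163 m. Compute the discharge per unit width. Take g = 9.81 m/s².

For a rectangular channel the momentum equation gives q² = ½·g·y₁·y₂·(y₁ + y₂) = ½×9.81×0.0701×0.163×0.233 = 0.0131.
q = √0.0131 = 0.114 m²/s.

q = 0.114 m²/s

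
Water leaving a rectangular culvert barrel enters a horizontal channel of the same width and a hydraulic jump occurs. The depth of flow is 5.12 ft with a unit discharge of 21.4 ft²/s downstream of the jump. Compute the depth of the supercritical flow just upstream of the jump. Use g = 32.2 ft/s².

V₂ = q/y₂ = 21.4/5.12 = 4.18 ft/s; Fr₂ = V₂/√(g·y₂) = 0.326.
The Bélanger relation is symmetric: y₁/y₂ = ½[√(1 + 8Fr₂²) − 1] = ½[√1.848 − 1] = 0.180.
y₁ = 0.180 × 5.12 = 0.920 ft.

y₁ = 0.920 ft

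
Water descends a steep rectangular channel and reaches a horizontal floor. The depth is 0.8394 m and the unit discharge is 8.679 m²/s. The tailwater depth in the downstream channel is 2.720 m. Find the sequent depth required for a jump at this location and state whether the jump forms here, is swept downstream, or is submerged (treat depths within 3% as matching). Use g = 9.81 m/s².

y₂ = 3.878 m; the jump is swept downstream

V₁ = q/y₁ = 8.679/0.8394 = 10.34 m/s. Fr₁ = V₁/√(g·y₁) = 10.34/√(9.81×0.8394) = 3.603.
Sequent-depth ratio: y₂/y₁ = ½[√(1 + 8Fr₁²) − 1] = ½[√104.86 − 1] = 4.620.
y₂ = 4.620 × 0.8394 = 3.878 m.
Tailwater y_tw = 2.720 m: y_tw < y₂, so the jump is swept downstream.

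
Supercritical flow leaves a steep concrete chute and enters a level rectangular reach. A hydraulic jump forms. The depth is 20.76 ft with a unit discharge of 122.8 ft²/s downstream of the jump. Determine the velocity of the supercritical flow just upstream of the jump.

V₁ = 61.90 ft/s

V₂ = q/y₂ = 122.8/20.76 = 5.915 ft/s; Fr₂ = V₂/√(g·y₂) = 0.2288.
Applying the sequent-depth relation in reverse, y₁/y₂ = ½[√(1 + 8Fr₂²) − 1] = ½[√1.4187 − 1] = 0.09556.
y₁ = 0.09556 × 20.76 = 1.984 ft.
V₁ = q/y₁ = 122.8/1.984 = 61.90 ft/s.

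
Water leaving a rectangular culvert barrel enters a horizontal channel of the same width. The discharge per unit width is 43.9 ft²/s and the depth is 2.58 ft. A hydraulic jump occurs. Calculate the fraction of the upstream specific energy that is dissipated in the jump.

ΔE/E₁ = 0.0697 (6.97%)

V₁ = q/y₁ = 43.9/2.58 = 17.0 ft/s. Fr₁ = V₁/√(g·y₁) = 17.0/√(32.2×2.58) = 1.87.
From the momentum equation for a rectangular channel, y₂/y₁ = ½[√(1 + 8Fr₁²) − 1] = ½[√28.88 − 1] = 2.19.
y₂ = 2.19 × 2.58 = 5.64 ft.
E₁ = y₁ + V₁²/2g = 7.08 ft. ΔE = (y₂ − y₁)³/(4y₁y₂) = 0.493 ft. ΔE/E₁ = 0.493/7.08 = 0.0697.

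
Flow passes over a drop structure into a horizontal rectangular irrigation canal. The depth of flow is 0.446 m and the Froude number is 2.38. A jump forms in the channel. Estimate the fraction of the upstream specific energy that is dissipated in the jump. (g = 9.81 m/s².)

Fr₁ = 2.38 (given).
Conjugate-depth relation: y₂/y₁ = ½[√(1 + 8Fr₁²) − 1] = ½[√46.32 − 1] = 2.90.
y₂ = 2.90 × 0.446 = 1.29 m.
E₁ = y₁(1 + Fr₁²/2) = 0.446×(1 + 2.38²/2) = 1.71 m. ΔE = (y₂ − y₁)³/(4y₁y₂) = 0.265 m. ΔE/E₁ = 0.265/1.71 = 0.155.

ΔE/E₁ = 0.155 (15.5%)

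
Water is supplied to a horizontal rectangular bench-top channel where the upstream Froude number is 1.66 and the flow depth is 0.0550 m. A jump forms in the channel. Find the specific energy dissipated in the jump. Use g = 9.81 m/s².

ΔE = 0.00528 m

Fr₁ = 1.66 (given).
By Bélanger, y₂/y₁ = ½[√(1 + 8Fr₁²) − 1] = ½[√23.04 − 1] = 1.90.
y₂ = 1.90 × 0.0550 = 0.105 m.
Head loss: ΔE = (y₂ − y₁)³/(4y₁y₂) = (0.105 − 0.0550)³/(4×0.0550×0.105) = 0.000121/0.0230 = 0.00528 m.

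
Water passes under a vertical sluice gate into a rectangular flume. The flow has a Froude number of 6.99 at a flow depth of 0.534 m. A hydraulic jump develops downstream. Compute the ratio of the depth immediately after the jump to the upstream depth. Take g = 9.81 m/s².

y₂/y₁ = 9.40

Fr₁ = 6.99 (given).
From the momentum equation for a rectangular channel, y₂/y₁ = ½[√(1 + 8Fr₁²) − 1] = ½[√391.9 − 1] = 9.40.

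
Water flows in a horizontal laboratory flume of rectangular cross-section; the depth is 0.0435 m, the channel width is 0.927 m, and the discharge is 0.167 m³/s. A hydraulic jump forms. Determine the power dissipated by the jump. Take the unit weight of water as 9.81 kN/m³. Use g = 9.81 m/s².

q = Q/b = 0.167/0.927 = 0.180 m²/s; V₁ = q/y₁ = 4.14 m/s. Fr₁ = V₁/√(g·y₁) = 6.34.
From the momentum equation for a rectangular channel, y₂/y₁ = ½[√(1 + 8Fr₁²) − 1] = ½[√322.5 − 1] = 8.48.
y₂ = 8.48 × 0.0435 = 0.369 m.
Head loss: ΔE = (y₂ − y₁)³/(4y₁y₂) = (0.369 − 0.0435)³/(4×0.0435×0.369) = 0.0344/0.0642 = 0.537 m.
P = γ·Q·ΔE = 9.81 × 0.167 × 0.537 = 0.879 kW.

P = 0.879 kW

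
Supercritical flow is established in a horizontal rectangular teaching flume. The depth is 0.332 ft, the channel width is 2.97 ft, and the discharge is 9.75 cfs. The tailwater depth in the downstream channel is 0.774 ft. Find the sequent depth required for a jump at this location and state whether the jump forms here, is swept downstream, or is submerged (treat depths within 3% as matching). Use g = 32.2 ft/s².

q = Q/b = 9.75/2.97 = 3.28 ft²/s; V₁ = q/y₁ = 9.89 ft/s. Fr₁ = V₁/√(g·y₁) = 3.02.
Conjugate-depth relation: y₂/y₁ = ½[√(1 + 8Fr₁²) − 1] = ½[√74.17 − 1] = 3.81.
y₂ = 3.81 × 0.332 = 1.26 ft.
Tailwater y_tw = 0.774 ft: y_tw < y₂, so the jump is swept downstream.

y₂ = 1.26 ft; the jump is swept downstream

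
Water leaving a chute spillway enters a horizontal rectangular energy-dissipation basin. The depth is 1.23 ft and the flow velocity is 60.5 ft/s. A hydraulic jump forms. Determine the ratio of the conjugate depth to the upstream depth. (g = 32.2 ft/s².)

Fr₁ = V₁/√(g·y₁) = 60.5/√(32.2×1.23) = 9.61.
From the momentum equation for a rectangular channel, y₂/y₁ = ½[√(1 + 8Fr₁²) − 1] = ½[√740.3 − 1] = 13.1.

y₂/y₁ = 13.1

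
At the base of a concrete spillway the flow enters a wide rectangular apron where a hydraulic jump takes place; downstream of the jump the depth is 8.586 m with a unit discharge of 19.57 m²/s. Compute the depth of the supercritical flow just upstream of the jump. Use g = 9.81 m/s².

V₂ = q/y₂ = 19.57/8.586 = 2.279 m/s; Fr₂ = V₂/√(g·y₂) = 0.2484.
Applying the sequent-depth relation in reverse, y₁/y₂ = ½[√(1 + 8Fr₂²) − 1] = ½[√1.4934 − 1] = 0.1110.
y₁ = 0.1110 × 8.586 = 0.9533 m.

y₁ = 0.9533 m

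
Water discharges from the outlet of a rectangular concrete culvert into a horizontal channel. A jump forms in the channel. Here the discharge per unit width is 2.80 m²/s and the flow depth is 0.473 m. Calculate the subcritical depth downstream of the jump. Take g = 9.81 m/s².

V₁ = q/y₁ = 2.80/0.473 = 5.92 m/s. Fr₁ = V₁/√(g·y₁) = 5.92/√(9.81×0.473) = 2.75.
Sequent-depth ratio: y₂/y₁ = ½[√(1 + 8Fr₁²) − 1] = ½[√61.42 − 1] = 3.42.
y₂ = 3.42 × 0.473 = 1.62 m.

y₂ = 1.62 m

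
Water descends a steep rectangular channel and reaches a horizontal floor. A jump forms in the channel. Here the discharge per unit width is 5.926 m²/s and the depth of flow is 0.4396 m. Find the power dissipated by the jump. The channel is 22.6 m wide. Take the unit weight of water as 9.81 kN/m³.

P = 7564 kW

V₁ = q/y₁ = 5.926/0.4396 = 13.48 m/s. Fr₁ = V₁/√(g·y₁) = 13.48/√(9.81×0.4396) = 6.491.
From the momentum equation for a rectangular channel, y₂/y₁ = ½[√(1 + 8Fr₁²) − 1] = ½[√338.11 − 1] = 8.694.
y₂ = 8.694 × 0.4396 = 3.822 m.
V₂ = q/y₂ = 5.926/3.822 = 1.551 m/s. E₁ = y₁ + V₁²/2g = 9.702 m; E₂ = y₂ + V₂²/2g = 3.944 m. ΔE = E₁ − E₂ = 5.757 m.
Q = q·b = 5.926 × 22.6 = 133.9 m³/s. P = γ·Q·ΔE = 9.81 × 133.9 × 5.757 = 7564 kW.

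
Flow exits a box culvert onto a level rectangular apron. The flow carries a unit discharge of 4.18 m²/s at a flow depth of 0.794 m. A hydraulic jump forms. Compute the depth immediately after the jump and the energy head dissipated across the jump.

y₂ = 1.76 m; ΔE = 0.160 m

V₁ = q/y₁ = 4.18/0.794 = 5.26 m/s. Fr₁ = V₁/√(g·y₁) = 5.26/√(9.81×0.794) = 1.89.
Sequent-depth ratio: y₂/y₁ = ½[√(1 + 8Fr₁²) − 1] = ½[√29.47 − 1] = 2.21.
y₂ = 2.21 × 0.794 = 1.76 m.
V₂ = q/y₂ = 4.18/1.76 = 2.38 m/s. E₁ = y₁ + V₁²/2g = 2.21 m; E₂ = y₂ + V₂²/2g = 2.05 m. ΔE = E₁ − E₂ = 0.160 m.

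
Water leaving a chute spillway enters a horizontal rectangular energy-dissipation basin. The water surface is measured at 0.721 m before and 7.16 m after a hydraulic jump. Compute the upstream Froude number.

For a rectangular channel the momentum equation gives q² = ½·g·y₁·y₂·(y₁ + y₂) = ½×9.81×0.721×7.16×7.88 = 200.
q = √200 = 14.1 m²/s.
V₁ = q/y₁ = 19.6 m/s; Fr₁ = V₁/√(g·y₁) = 7.37.

Fr₁ = 7.37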